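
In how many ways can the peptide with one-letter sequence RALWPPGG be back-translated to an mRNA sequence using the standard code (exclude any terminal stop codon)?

36864

Arg: 6 codons.
Ala: 4 codons.
Leu: 6 codons.
Trp: 1 codon.
Pro: 4 codons.
Pro: 4 codons.
Gly: 4 codons.
Gly: 4 codons.
6 × 4 × 6 × 1 × 4 × 4 × 4 × 4 = 36864.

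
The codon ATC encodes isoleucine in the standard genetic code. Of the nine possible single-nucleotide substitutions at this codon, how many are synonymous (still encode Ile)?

2

Position 1: none → 0 synonymous.
Position 2: none → 0 synonymous.
Position 3: ATT, ATA → 2 synonymous.
Total: 0 + 0 + 2 = 2.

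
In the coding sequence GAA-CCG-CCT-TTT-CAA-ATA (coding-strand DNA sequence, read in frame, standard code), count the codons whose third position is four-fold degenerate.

Codon 1 GAA (Glu): third position 2-fold.
Codon 2 CCG (Pro): third position 4-fold.
Codon 3 CCT (Pro): third position 4-fold.
Codon 4 TTT (Phe): third position 2-fold.
Codon 5 CAA (Gln): third position 2-fold.
Codon 6 ATA (Ile): third position 3-fold.
Four-fold degenerate third positions: 2.

2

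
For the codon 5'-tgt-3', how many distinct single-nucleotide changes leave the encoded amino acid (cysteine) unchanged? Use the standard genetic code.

1

Position 1: none → 0 synonymous.
Position 2: none → 0 synonymous.
Position 3: TGC → 1 synonymous.
Total: 0 + 0 + 1 = 1.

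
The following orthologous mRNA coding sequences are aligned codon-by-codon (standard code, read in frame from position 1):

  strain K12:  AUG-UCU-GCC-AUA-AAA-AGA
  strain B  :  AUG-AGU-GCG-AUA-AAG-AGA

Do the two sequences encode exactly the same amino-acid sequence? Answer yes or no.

yes

Codon 1: AUG Met / AUG Met — identical.
Codon 2: UCU Ser / AGU Ser — synonymous.
Codon 3: GCC Ala / GCG Ala — synonymous.
Codon 4: AUA Ile / AUA Ile — identical.
Codon 5: AAA Lys / AAG Lys — synonymous.
Codon 6: AGA Arg / AGA Arg — identical.
Nonsynonymous differences: 0 → same protein.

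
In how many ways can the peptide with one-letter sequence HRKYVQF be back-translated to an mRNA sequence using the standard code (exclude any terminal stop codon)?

His: 2 codons.
Arg: 6 codons.
Lys: 2 codons.
Tyr: 2 codons.
Val: 4 codons.
Gln: 2 codons.
Phe: 2 codons.
2 × 6 × 2 × 2 × 4 × 2 × 2 = 768.

768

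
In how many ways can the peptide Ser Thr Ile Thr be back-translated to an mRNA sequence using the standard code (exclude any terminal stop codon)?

Ser: 6 codons.
Thr: 4 codons.
Ile: 3 codons.
Thr: 4 codons.
6 × 4 × 3 × 4 = 288.

288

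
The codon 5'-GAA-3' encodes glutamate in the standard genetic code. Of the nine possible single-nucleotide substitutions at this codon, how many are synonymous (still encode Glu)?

Position 1: none → 0 synonymous.
Position 2: none → 0 synonymous.
Position 3: GAG → 1 synonymous.
Total: 0 + 0 + 1 = 1.

1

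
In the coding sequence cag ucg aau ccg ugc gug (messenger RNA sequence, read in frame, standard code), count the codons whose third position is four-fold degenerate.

3

Codon 1 CAG (Gln): third position 2-fold.
Codon 2 UCG (Ser): third position 4-fold.
Codon 3 AAU (Asn): third position 2-fold.
Codon 4 CCG (Pro): third position 4-fold.
Codon 5 UGC (Cys): third position 2-fold.
Codon 6 GUG (Val): third position 4-fold.
Four-fold degenerate third positions: 3.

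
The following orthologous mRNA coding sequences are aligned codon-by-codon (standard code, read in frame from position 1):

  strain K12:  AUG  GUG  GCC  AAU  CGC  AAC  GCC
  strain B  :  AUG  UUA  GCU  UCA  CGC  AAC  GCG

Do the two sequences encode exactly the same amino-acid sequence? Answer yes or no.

Codon 1: AUG Met / AUG Met — identical.
Codon 2: GUG Val / UUA Leu — nonsynonymous.
Codon 3: GCC Ala / GCU Ala — synonymous.
Codon 4: AAU Asn / UCA Ser — nonsynonymous.
Codon 5: CGC Arg / CGC Arg — identical.
Codon 6: AAC Asn / AAC Asn — identical.
Codon 7: GCC Ala / GCG Ala — synonymous.
Nonsynonymous differences: 2 → different protein.

no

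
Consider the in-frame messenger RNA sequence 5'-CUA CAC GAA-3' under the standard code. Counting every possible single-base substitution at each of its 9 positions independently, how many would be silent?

6

Codon 1 (CUA, Leu): 4 synonymous substitutions.
Codon 2 (CAC, His): 1 synonymous substitution.
Codon 3 (GAA, Glu): 1 synonymous substitution.
Total: 4 + 1 + 1 = 6.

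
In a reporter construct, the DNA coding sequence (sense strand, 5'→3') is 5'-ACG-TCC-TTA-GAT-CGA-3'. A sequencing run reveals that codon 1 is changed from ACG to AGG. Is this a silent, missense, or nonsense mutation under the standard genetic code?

Position 2 falls in codon 1: ACG → Thr.
After the substitution the codon is AGG → Arg.
Thr ≠ Arg, so this is a missense mutation.

missense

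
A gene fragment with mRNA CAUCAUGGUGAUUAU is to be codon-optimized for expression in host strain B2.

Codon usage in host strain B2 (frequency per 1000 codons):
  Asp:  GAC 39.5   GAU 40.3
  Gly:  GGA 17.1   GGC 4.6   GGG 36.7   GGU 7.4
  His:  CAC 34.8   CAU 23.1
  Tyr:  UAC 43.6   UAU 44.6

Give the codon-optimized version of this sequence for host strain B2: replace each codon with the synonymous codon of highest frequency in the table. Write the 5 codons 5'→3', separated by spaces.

CAC CAC GGG GAU UAU

Codon 1 (His): best is CAC at 34.8.
Codon 2 (His): best is CAC at 34.8.
Codon 3 (Gly): best is GGG at 36.7.
Codon 4 (Asp): best is GAU at 40.3.
Codon 5 (Tyr): best is UAU at 44.6.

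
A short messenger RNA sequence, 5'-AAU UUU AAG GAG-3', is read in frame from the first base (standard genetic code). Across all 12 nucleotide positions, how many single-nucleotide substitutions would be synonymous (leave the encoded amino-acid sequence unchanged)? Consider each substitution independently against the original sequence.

Codon 1 (AAU, Asn): 1 synonymous substitution.
Codon 2 (UUU, Phe): 1 synonymous substitution.
Codon 3 (AAG, Lys): 1 synonymous substitution.
Codon 4 (GAG, Glu): 1 synonymous substitution.
Total: 1 + 1 + 1 + 1 = 4.

4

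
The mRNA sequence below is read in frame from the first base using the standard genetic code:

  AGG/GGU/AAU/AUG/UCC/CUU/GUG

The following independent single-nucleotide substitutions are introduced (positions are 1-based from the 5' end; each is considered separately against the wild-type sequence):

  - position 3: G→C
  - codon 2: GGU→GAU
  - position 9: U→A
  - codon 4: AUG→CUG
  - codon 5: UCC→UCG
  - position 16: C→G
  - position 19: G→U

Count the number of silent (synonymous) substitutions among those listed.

Codon 1: AGG (Arg) → AGC (Ser) — missense.
Codon 2: GGU (Gly) → GAU (Asp) — missense.
Codon 3: AAU (Asn) → AAA (Lys) — missense.
Codon 4: AUG (Met) → CUG (Leu) — missense.
Codon 5: UCC (Ser) → UCG (Ser) — synonymous.
Codon 6: CUU (Leu) → GUU (Val) — missense.
Codon 7: GUG (Val) → UUG (Leu) — missense.
Synonymous: 1 of 7.

1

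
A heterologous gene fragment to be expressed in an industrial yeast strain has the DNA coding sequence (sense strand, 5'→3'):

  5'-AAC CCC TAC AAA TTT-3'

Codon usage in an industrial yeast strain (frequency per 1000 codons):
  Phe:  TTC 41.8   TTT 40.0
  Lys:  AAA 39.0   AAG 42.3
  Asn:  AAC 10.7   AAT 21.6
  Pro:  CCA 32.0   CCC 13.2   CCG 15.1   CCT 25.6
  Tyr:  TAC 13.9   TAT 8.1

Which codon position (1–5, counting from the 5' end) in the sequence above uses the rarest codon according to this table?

Codon 1 AAC (Asn): 10.7 per 1000.
Codon 2 CCC (Pro): 13.2 per 1000.
Codon 3 TAC (Tyr): 13.9 per 1000.
Codon 4 AAA (Lys): 39.0 per 1000.
Codon 5 TTT (Phe): 40.0 per 1000.
Lowest frequency is 10.7 at codon 1.

1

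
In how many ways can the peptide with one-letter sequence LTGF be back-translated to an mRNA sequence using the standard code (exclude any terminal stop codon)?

192

Leu: 6 codons.
Thr: 4 codons.
Gly: 4 codons.
Phe: 2 codons.
6 × 4 × 4 × 2 = 192.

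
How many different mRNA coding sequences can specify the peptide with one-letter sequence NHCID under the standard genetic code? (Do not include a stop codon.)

Asn: 2 codons.
His: 2 codons.
Cys: 2 codons.
Ile: 3 codons.
Asp: 2 codons.
2 × 2 × 2 × 3 × 2 = 48.

48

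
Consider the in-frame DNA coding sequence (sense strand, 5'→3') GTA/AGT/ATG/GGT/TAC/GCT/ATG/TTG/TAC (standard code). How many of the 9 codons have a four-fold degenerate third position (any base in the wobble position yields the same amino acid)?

Codon 1 GTA (Val): third position 4-fold.
Codon 2 AGT (Ser): third position 2-fold.
Codon 3 ATG (Met): third position 1-fold.
Codon 4 GGT (Gly): third position 4-fold.
Codon 5 TAC (Tyr): third position 2-fold.
Codon 6 GCT (Ala): third position 4-fold.
Codon 7 ATG (Met): third position 1-fold.
Codon 8 TTG (Leu): third position 2-fold.
Codon 9 TAC (Tyr): third position 2-fold.
Four-fold degenerate third positions: 3.

3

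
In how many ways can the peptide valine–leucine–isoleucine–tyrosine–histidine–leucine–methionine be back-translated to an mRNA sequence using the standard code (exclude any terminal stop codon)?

1728

Val: 4 codons.
Leu: 6 codons.
Ile: 3 codons.
Tyr: 2 codons.
His: 2 codons.
Leu: 6 codons.
Met: 1 codon.
4 × 6 × 3 × 2 × 2 × 6 × 1 = 1728.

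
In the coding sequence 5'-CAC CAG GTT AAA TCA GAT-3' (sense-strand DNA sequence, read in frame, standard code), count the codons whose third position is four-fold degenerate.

2

Codon 1 CAC (His): third position 2-fold.
Codon 2 CAG (Gln): third position 2-fold.
Codon 3 GTT (Val): third position 4-fold.
Codon 4 AAA (Lys): third position 2-fold.
Codon 5 TCA (Ser): third position 4-fold.
Codon 6 GAT (Asp): third position 2-fold.
Four-fold degenerate third positions: 2.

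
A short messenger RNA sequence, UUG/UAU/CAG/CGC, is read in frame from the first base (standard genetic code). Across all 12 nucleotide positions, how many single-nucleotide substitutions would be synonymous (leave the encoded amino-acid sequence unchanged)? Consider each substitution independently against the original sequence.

7

Codon 1 (UUG, Leu): 2 synonymous substitutions.
Codon 2 (UAU, Tyr): 1 synonymous substitution.
Codon 3 (CAG, Gln): 1 synonymous substitution.
Codon 4 (CGC, Arg): 3 synonymous substitutions.
Total: 2 + 1 + 1 + 3 = 7.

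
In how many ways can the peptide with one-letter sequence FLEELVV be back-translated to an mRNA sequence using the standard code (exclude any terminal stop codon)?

Phe: 2 codons.
Leu: 6 codons.
Glu: 2 codons.
Glu: 2 codons.
Leu: 6 codons.
Val: 4 codons.
Val: 4 codons.
2 × 6 × 2 × 2 × 6 × 4 × 4 = 4608.

4608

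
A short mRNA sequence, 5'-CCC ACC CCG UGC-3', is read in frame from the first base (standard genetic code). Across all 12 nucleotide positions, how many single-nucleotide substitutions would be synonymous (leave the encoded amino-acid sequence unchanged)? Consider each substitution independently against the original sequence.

Codon 1 (CCC, Pro): 3 synonymous substitutions.
Codon 2 (ACC, Thr): 3 synonymous substitutions.
Codon 3 (CCG, Pro): 3 synonymous substitutions.
Codon 4 (UGC, Cys): 1 synonymous substitution.
Total: 3 + 3 + 3 + 1 = 10.

10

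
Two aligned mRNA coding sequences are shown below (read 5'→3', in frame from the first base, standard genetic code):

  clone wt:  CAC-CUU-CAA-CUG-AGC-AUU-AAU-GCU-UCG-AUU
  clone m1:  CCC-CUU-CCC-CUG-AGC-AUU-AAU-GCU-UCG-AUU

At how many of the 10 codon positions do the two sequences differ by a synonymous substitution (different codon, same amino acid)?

Codon 1: CAC His / CCC Pro — nonsynonymous.
Codon 2: CUU Leu / CUU Leu — identical.
Codon 3: CAA Gln / CCC Pro — nonsynonymous.
Codon 4: CUG Leu / CUG Leu — identical.
Codon 5: AGC Ser / AGC Ser — identical.
Codon 6: AUU Ile / AUU Ile — identical.
Codon 7: AAU Asn / AAU Asn — identical.
Codon 8: GCU Ala / GCU Ala — identical.
Codon 9: UCG Ser / UCG Ser — identical.
Codon 10: AUU Ile / AUU Ile — identical.
Synonymous differences: 0.

0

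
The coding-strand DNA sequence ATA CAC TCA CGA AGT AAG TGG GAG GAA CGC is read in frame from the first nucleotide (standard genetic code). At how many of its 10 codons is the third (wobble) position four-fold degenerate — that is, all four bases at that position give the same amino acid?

Codon 1 ATA (Ile): third position 3-fold.
Codon 2 CAC (His): third position 2-fold.
Codon 3 TCA (Ser): third position 4-fold.
Codon 4 CGA (Arg): third position 4-fold.
Codon 5 AGT (Ser): third position 2-fold.
Codon 6 AAG (Lys): third position 2-fold.
Codon 7 TGG (Trp): third position 1-fold.
Codon 8 GAG (Glu): third position 2-fold.
Codon 9 GAA (Glu): third position 2-fold.
Codon 10 CGC (Arg): third position 4-fold.
Four-fold degenerate third positions: 3.

3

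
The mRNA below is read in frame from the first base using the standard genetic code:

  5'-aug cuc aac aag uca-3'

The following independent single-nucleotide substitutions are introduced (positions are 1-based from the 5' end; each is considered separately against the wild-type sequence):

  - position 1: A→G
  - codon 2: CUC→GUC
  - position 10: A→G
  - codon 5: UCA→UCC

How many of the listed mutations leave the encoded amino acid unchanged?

Codon 1: AUG (Met) → GUG (Val) — missense.
Codon 2: CUC (Leu) → GUC (Val) — missense.
Codon 4: AAG (Lys) → GAG (Glu) — missense.
Codon 5: UCA (Ser) → UCC (Ser) — synonymous.
Synonymous: 1 of 4.

1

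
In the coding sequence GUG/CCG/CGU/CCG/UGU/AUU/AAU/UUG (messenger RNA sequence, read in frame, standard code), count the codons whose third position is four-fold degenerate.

4

Codon 1 GUG (Val): third position 4-fold.
Codon 2 CCG (Pro): third position 4-fold.
Codon 3 CGU (Arg): third position 4-fold.
Codon 4 CCG (Pro): third position 4-fold.
Codon 5 UGU (Cys): third position 2-fold.
Codon 6 AUU (Ile): third position 3-fold.
Codon 7 AAU (Asn): third position 2-fold.
Codon 8 UUG (Leu): third position 2-fold.
Four-fold degenerate third positions: 4.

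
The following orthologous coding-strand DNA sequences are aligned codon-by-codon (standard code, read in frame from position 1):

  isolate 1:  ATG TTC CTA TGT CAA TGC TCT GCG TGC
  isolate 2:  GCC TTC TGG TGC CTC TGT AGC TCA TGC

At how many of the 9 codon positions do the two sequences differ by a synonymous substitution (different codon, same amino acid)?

Codon 1: ATG Met / GCC Ala — nonsynonymous.
Codon 2: TTC Phe / TTC Phe — identical.
Codon 3: CTA Leu / TGG Trp — nonsynonymous.
Codon 4: TGT Cys / TGC Cys — synonymous.
Codon 5: CAA Gln / CTC Leu — nonsynonymous.
Codon 6: TGC Cys / TGT Cys — synonymous.
Codon 7: TCT Ser / AGC Ser — synonymous.
Codon 8: GCG Ala / TCA Ser — nonsynonymous.
Codon 9: TGC Cys / TGC Cys — identical.
Synonymous differences: 3.

3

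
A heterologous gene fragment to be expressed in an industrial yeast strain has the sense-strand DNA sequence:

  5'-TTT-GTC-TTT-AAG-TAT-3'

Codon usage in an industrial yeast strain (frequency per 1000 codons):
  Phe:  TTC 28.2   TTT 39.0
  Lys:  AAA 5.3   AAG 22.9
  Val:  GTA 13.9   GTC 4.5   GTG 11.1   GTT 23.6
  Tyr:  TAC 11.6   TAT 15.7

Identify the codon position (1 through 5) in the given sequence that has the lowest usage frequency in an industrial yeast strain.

Codon 1 TTT (Phe): 39.0 per 1000.
Codon 2 GTC (Val): 4.5 per 1000.
Codon 3 TTT (Phe): 39.0 per 1000.
Codon 4 AAG (Lys): 22.9 per 1000.
Codon 5 TAT (Tyr): 15.7 per 1000.
Lowest frequency is 4.5 at codon 2.

2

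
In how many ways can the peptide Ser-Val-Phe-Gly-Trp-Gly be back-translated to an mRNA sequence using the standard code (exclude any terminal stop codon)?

Ser: 6 codons.
Val: 4 codons.
Phe: 2 codons.
Gly: 4 codons.
Trp: 1 codon.
Gly: 4 codons.
6 × 4 × 2 × 4 × 1 × 4 = 768.

768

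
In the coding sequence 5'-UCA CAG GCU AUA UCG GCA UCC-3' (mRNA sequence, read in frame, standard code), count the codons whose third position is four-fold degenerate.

5

Codon 1 UCA (Ser): third position 4-fold.
Codon 2 CAG (Gln): third position 2-fold.
Codon 3 GCU (Ala): third position 4-fold.
Codon 4 AUA (Ile): third position 3-fold.
Codon 5 UCG (Ser): third position 4-fold.
Codon 6 GCA (Ala): third position 4-fold.
Codon 7 UCC (Ser): third position 4-fold.
Four-fold degenerate third positions: 5.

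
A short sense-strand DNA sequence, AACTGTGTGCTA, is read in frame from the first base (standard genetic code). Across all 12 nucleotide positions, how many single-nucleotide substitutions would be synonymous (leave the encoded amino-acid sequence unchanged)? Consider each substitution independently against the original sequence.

Codon 1 (AAC, Asn): 1 synonymous substitution.
Codon 2 (TGT, Cys): 1 synonymous substitution.
Codon 3 (GTG, Val): 3 synonymous substitutions.
Codon 4 (CTA, Leu): 4 synonymous substitutions.
Total: 1 + 1 + 3 + 4 = 9.

9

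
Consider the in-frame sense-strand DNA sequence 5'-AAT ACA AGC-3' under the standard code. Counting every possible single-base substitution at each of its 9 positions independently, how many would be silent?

5

Codon 1 (AAT, Asn): 1 synonymous substitution.
Codon 2 (ACA, Thr): 3 synonymous substitutions.
Codon 3 (AGC, Ser): 1 synonymous substitution.
Total: 1 + 3 + 1 = 5.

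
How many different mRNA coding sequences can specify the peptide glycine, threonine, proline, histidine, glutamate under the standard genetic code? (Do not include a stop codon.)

256

Gly: 4 codons.
Thr: 4 codons.
Pro: 4 codons.
His: 2 codons.
Glu: 2 codons.
4 × 4 × 4 × 2 × 2 = 256.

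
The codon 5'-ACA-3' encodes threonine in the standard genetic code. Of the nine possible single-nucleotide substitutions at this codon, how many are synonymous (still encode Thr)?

Position 1: none → 0 synonymous.
Position 2: none → 0 synonymous.
Position 3: ACU, ACC, ACG → 3 synonymous.
Total: 0 + 0 + 3 = 3.

3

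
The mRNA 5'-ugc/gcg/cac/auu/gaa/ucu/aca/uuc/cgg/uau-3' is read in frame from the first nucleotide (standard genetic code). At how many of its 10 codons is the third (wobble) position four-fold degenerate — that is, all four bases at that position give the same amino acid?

Codon 1 UGC (Cys): third position 2-fold.
Codon 2 GCG (Ala): third position 4-fold.
Codon 3 CAC (His): third position 2-fold.
Codon 4 AUU (Ile): third position 3-fold.
Codon 5 GAA (Glu): third position 2-fold.
Codon 6 UCU (Ser): third position 4-fold.
Codon 7 ACA (Thr): third position 4-fold.
Codon 8 UUC (Phe): third position 2-fold.
Codon 9 CGG (Arg): third position 4-fold.
Codon 10 UAU (Tyr): third position 2-fold.
Four-fold degenerate third positions: 4.

4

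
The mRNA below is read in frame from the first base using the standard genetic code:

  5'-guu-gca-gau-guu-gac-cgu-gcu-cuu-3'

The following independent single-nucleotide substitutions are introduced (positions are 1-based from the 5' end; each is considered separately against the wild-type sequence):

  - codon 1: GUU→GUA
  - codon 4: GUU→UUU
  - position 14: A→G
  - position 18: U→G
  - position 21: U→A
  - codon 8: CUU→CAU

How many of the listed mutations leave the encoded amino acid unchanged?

3

Codon 1: GUU (Val) → GUA (Val) — synonymous.
Codon 4: GUU (Val) → UUU (Phe) — missense.
Codon 5: GAC (Asp) → GGC (Gly) — missense.
Codon 6: CGU (Arg) → CGG (Arg) — synonymous.
Codon 7: GCU (Ala) → GCA (Ala) — synonymous.
Codon 8: CUU (Leu) → CAU (His) — missense.
Synonymous: 3 of 6.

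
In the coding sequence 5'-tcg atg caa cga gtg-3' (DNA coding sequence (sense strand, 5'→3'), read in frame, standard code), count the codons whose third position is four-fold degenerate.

3

Codon 1 TCG (Ser): third position 4-fold.
Codon 2 ATG (Met): third position 1-fold.
Codon 3 CAA (Gln): third position 2-fold.
Codon 4 CGA (Arg): third position 4-fold.
Codon 5 GTG (Val): third position 4-fold.
Four-fold degenerate third positions: 3.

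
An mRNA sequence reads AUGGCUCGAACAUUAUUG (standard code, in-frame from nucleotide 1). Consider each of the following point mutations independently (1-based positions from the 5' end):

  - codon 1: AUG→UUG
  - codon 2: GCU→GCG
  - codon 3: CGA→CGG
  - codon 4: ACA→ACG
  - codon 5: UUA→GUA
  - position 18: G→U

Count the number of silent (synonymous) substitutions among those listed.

Codon 1: AUG (Met) → UUG (Leu) — missense.
Codon 2: GCU (Ala) → GCG (Ala) — synonymous.
Codon 3: CGA (Arg) → CGG (Arg) — synonymous.
Codon 4: ACA (Thr) → ACG (Thr) — synonymous.
Codon 5: UUA (Leu) → GUA (Val) — missense.
Codon 6: UUG (Leu) → UUU (Phe) — missense.
Synonymous: 3 of 6.

3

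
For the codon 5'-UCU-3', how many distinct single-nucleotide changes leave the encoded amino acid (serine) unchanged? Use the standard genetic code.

Position 1: none → 0 synonymous.
Position 2: none → 0 synonymous.
Position 3: UCC, UCA, UCG → 3 synonymous.
Total: 0 + 0 + 3 = 3.

3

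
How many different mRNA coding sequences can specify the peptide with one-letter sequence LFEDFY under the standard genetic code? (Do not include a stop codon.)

Leu: 6 codons.
Phe: 2 codons.
Glu: 2 codons.
Asp: 2 codons.
Phe: 2 codons.
Tyr: 2 codons.
6 × 2 × 2 × 2 × 2 × 2 = 192.

192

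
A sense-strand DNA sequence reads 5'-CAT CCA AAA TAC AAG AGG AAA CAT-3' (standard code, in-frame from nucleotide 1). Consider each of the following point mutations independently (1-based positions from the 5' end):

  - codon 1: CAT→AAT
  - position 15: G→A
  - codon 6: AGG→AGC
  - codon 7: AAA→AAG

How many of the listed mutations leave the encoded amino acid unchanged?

Codon 1: CAT (His) → AAT (Asn) — missense.
Codon 5: AAG (Lys) → AAA (Lys) — synonymous.
Codon 6: AGG (Arg) → AGC (Ser) — missense.
Codon 7: AAA (Lys) → AAG (Lys) — synonymous.
Synonymous: 2 of 4.

2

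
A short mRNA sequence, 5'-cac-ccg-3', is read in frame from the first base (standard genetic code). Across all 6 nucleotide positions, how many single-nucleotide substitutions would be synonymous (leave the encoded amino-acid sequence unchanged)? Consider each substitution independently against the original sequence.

Codon 1 (CAC, His): 1 synonymous substitution.
Codon 2 (CCG, Pro): 3 synonymous substitutions.
Total: 1 + 3 = 4.

4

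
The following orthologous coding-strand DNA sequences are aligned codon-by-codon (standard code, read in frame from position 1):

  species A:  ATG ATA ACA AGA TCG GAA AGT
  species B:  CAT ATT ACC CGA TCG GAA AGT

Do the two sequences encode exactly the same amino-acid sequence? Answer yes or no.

Codon 1: ATG Met / CAT His — nonsynonymous.
Codon 2: ATA Ile / ATT Ile — synonymous.
Codon 3: ACA Thr / ACC Thr — synonymous.
Codon 4: AGA Arg / CGA Arg — synonymous.
Codon 5: TCG Ser / TCG Ser — identical.
Codon 6: GAA Glu / GAA Glu — identical.
Codon 7: AGT Ser / AGT Ser — identical.
Nonsynonymous differences: 1 → different protein.

no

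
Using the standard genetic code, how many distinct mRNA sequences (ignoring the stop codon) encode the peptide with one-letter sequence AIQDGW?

192

Ala: 4 codons.
Ile: 3 codons.
Gln: 2 codons.
Asp: 2 codons.
Gly: 4 codons.
Trp: 1 codon.
4 × 3 × 2 × 2 × 4 × 1 = 192.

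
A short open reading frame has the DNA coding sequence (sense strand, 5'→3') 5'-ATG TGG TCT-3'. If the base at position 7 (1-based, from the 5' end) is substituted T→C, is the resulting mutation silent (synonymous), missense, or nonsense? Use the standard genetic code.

Position 7 falls in codon 3: TCT → Ser.
After the substitution the codon is CCT → Pro.
Ser ≠ Pro, so this is a missense mutation.

missense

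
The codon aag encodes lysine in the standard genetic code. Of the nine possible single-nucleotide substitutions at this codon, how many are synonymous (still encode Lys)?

Position 1: none → 0 synonymous.
Position 2: none → 0 synonymous.
Position 3: AAA → 1 synonymous.
Total: 0 + 0 + 1 = 1.

1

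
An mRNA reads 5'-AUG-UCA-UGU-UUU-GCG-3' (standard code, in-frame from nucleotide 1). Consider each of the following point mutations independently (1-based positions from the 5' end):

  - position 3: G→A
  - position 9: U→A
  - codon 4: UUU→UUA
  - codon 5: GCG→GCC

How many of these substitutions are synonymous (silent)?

Codon 1: AUG (Met) → AUA (Ile) — missense.
Codon 3: UGU (Cys) → UGA (Stop) — nonsense.
Codon 4: UUU (Phe) → UUA (Leu) — missense.
Codon 5: GCG (Ala) → GCC (Ala) — synonymous.
Synonymous: 1 of 4.

1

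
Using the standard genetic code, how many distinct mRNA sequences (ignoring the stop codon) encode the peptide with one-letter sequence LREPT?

Leu: 6 codons.
Arg: 6 codons.
Glu: 2 codons.
Pro: 4 codons.
Thr: 4 codons.
6 × 6 × 2 × 4 × 4 = 1152.

1152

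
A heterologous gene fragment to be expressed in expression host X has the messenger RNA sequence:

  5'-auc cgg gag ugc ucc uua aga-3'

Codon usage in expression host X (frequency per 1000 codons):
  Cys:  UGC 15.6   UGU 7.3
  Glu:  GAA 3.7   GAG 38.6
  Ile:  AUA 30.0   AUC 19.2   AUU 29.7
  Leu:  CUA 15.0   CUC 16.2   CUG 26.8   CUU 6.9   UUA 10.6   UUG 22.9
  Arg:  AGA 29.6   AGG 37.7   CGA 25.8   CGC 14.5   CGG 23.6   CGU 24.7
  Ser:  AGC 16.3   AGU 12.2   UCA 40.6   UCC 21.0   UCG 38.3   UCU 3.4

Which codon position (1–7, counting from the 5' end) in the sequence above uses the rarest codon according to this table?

6

Codon 1 AUC (Ile): 19.2 per 1000.
Codon 2 CGG (Arg): 23.6 per 1000.
Codon 3 GAG (Glu): 38.6 per 1000.
Codon 4 UGC (Cys): 15.6 per 1000.
Codon 5 UCC (Ser): 21.0 per 1000.
Codon 6 UUA (Leu): 10.6 per 1000.
Codon 7 AGA (Arg): 29.6 per 1000.
Lowest frequency is 10.6 at codon 6.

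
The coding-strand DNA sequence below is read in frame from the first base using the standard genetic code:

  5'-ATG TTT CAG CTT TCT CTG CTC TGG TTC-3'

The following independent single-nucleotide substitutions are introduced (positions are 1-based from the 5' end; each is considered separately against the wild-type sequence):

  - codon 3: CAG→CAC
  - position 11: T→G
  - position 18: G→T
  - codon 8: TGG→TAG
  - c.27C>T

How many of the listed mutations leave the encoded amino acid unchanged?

Codon 3: CAG (Gln) → CAC (His) — missense.
Codon 4: CTT (Leu) → CGT (Arg) — missense.
Codon 6: CTG (Leu) → CTT (Leu) — synonymous.
Codon 8: TGG (Trp) → TAG (Stop) — nonsense.
Codon 9: TTC (Phe) → TTT (Phe) — synonymous.
Synonymous: 2 of 5.

2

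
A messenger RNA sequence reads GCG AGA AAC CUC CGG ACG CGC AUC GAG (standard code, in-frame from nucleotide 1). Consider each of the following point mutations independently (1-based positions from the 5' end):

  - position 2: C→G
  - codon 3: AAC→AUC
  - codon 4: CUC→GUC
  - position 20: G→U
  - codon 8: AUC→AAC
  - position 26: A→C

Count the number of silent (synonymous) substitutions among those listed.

Codon 1: GCG (Ala) → GGG (Gly) — missense.
Codon 3: AAC (Asn) → AUC (Ile) — missense.
Codon 4: CUC (Leu) → GUC (Val) — missense.
Codon 7: CGC (Arg) → CUC (Leu) — missense.
Codon 8: AUC (Ile) → AAC (Asn) — missense.
Codon 9: GAG (Glu) → GCG (Ala) — missense.
Synonymous: 0 of 6.

0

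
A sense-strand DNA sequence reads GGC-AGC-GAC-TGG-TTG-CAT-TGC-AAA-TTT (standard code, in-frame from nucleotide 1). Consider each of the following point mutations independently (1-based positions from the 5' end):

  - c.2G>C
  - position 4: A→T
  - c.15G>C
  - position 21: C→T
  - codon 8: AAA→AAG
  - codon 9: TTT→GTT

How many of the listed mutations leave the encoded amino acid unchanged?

Codon 1: GGC (Gly) → GCC (Ala) — missense.
Codon 2: AGC (Ser) → TGC (Cys) — missense.
Codon 5: TTG (Leu) → TTC (Phe) — missense.
Codon 7: TGC (Cys) → TGT (Cys) — synonymous.
Codon 8: AAA (Lys) → AAG (Lys) — synonymous.
Codon 9: TTT (Phe) → GTT (Val) — missense.
Synonymous: 2 of 6.

2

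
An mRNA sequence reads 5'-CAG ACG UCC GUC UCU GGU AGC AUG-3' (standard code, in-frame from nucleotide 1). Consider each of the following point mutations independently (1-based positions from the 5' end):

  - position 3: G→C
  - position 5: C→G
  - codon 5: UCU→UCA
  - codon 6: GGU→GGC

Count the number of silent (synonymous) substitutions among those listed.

Codon 1: CAG (Gln) → CAC (His) — missense.
Codon 2: ACG (Thr) → AGG (Arg) — missense.
Codon 5: UCU (Ser) → UCA (Ser) — synonymous.
Codon 6: GGU (Gly) → GGC (Gly) — synonymous.
Synonymous: 2 of 4.

2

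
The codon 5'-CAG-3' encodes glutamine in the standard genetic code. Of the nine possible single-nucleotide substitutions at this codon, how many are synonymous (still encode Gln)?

1

Position 1: none → 0 synonymous.
Position 2: none → 0 synonymous.
Position 3: CAA → 1 synonymous.
Total: 0 + 0 + 1 = 1.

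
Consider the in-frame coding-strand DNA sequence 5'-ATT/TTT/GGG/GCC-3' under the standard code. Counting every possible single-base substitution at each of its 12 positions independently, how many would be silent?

9

Codon 1 (ATT, Ile): 2 synonymous substitutions.
Codon 2 (TTT, Phe): 1 synonymous substitution.
Codon 3 (GGG, Gly): 3 synonymous substitutions.
Codon 4 (GCC, Ala): 3 synonymous substitutions.
Total: 2 + 1 + 3 + 3 = 9.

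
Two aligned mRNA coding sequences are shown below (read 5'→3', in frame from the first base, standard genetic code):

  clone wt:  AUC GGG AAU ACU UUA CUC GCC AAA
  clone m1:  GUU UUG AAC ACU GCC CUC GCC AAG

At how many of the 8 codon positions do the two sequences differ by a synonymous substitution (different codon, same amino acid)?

2

Codon 1: AUC Ile / GUU Val — nonsynonymous.
Codon 2: GGG Gly / UUG Leu — nonsynonymous.
Codon 3: AAU Asn / AAC Asn — synonymous.
Codon 4: ACU Thr / ACU Thr — identical.
Codon 5: UUA Leu / GCC Ala — nonsynonymous.
Codon 6: CUC Leu / CUC Leu — identical.
Codon 7: GCC Ala / GCC Ala — identical.
Codon 8: AAA Lys / AAG Lys — synonymous.
Synonymous differences: 2.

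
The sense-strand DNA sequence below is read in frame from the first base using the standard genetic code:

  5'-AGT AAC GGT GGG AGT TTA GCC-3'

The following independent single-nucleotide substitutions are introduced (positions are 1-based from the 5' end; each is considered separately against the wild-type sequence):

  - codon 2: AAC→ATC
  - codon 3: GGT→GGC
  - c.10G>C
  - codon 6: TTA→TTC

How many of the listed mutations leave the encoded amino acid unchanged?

1

Codon 2: AAC (Asn) → ATC (Ile) — missense.
Codon 3: GGT (Gly) → GGC (Gly) — synonymous.
Codon 4: GGG (Gly) → CGG (Arg) — missense.
Codon 6: TTA (Leu) → TTC (Phe) — missense.
Synonymous: 1 of 4.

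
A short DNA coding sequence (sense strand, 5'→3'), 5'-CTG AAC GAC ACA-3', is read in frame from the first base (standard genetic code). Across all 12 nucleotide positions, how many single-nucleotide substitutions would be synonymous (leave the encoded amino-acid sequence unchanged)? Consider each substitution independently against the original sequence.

Codon 1 (CTG, Leu): 4 synonymous substitutions.
Codon 2 (AAC, Asn): 1 synonymous substitution.
Codon 3 (GAC, Asp): 1 synonymous substitution.
Codon 4 (ACA, Thr): 3 synonymous substitutions.
Total: 4 + 1 + 1 + 3 = 9.

9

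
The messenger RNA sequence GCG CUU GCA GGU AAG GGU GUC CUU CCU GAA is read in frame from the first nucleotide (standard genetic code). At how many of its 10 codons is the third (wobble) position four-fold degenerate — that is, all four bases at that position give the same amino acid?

8

Codon 1 GCG (Ala): third position 4-fold.
Codon 2 CUU (Leu): third position 4-fold.
Codon 3 GCA (Ala): third position 4-fold.
Codon 4 GGU (Gly): third position 4-fold.
Codon 5 AAG (Lys): third position 2-fold.
Codon 6 GGU (Gly): third position 4-fold.
Codon 7 GUC (Val): third position 4-fold.
Codon 8 CUU (Leu): third position 4-fold.
Codon 9 CCU (Pro): third position 4-fold.
Codon 10 GAA (Glu): third position 2-fold.
Four-fold degenerate third positions: 8.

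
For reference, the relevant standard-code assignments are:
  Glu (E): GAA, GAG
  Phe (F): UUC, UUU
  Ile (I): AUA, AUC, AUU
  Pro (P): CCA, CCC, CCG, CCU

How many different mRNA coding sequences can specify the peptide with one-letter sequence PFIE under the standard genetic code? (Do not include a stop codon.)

48

Pro: 4 codons.
Phe: 2 codons.
Ile: 3 codons.
Glu: 2 codons.
4 × 2 × 3 × 2 = 48.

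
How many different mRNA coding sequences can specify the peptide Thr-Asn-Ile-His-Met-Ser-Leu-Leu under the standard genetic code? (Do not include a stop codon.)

Thr: 4 codons.
Asn: 2 codons.
Ile: 3 codons.
His: 2 codons.
Met: 1 codon.
Ser: 6 codons.
Leu: 6 codons.
Leu: 6 codons.
4 × 2 × 3 × 2 × 1 × 6 × 6 × 6 = 10368.

10368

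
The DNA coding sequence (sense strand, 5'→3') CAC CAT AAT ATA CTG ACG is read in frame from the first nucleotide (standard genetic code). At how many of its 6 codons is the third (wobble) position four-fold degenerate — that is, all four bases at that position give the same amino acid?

Codon 1 CAC (His): third position 2-fold.
Codon 2 CAT (His): third position 2-fold.
Codon 3 AAT (Asn): third position 2-fold.
Codon 4 ATA (Ile): third position 3-fold.
Codon 5 CTG (Leu): third position 4-fold.
Codon 6 ACG (Thr): third position 4-fold.
Four-fold degenerate third positions: 2.

2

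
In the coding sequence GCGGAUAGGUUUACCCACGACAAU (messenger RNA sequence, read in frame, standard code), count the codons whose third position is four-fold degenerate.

Codon 1 GCG (Ala): third position 4-fold.
Codon 2 GAU (Asp): third position 2-fold.
Codon 3 AGG (Arg): third position 2-fold.
Codon 4 UUU (Phe): third position 2-fold.
Codon 5 ACC (Thr): third position 4-fold.
Codon 6 CAC (His): third position 2-fold.
Codon 7 GAC (Asp): third position 2-fold.
Codon 8 AAU (Asn): third position 2-fold.
Four-fold degenerate third positions: 2.

2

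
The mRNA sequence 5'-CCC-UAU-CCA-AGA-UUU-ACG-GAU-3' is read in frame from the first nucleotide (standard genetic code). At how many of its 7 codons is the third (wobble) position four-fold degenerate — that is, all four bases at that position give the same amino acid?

3

Codon 1 CCC (Pro): third position 4-fold.
Codon 2 UAU (Tyr): third position 2-fold.
Codon 3 CCA (Pro): third position 4-fold.
Codon 4 AGA (Arg): third position 2-fold.
Codon 5 UUU (Phe): third position 2-fold.
Codon 6 ACG (Thr): third position 4-fold.
Codon 7 GAU (Asp): third position 2-fold.
Four-fold degenerate third positions: 3.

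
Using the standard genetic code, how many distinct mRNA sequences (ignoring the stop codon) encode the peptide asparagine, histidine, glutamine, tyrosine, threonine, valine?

256

Asn: 2 codons.
His: 2 codons.
Gln: 2 codons.
Tyr: 2 codons.
Thr: 4 codons.
Val: 4 codons.
2 × 2 × 2 × 2 × 4 × 4 = 256.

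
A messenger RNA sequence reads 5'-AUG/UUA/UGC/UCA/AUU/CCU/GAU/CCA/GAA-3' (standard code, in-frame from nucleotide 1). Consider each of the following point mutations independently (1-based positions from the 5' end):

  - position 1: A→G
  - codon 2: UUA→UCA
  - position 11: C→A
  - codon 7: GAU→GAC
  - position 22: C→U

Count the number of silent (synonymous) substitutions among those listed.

Codon 1: AUG (Met) → GUG (Val) — missense.
Codon 2: UUA (Leu) → UCA (Ser) — missense.
Codon 4: UCA (Ser) → UAA (Stop) — nonsense.
Codon 7: GAU (Asp) → GAC (Asp) — synonymous.
Codon 8: CCA (Pro) → UCA (Ser) — missense.
Synonymous: 1 of 5.

1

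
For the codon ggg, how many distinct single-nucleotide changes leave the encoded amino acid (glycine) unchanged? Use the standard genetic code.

3

Position 1: none → 0 synonymous.
Position 2: none → 0 synonymous.
Position 3: GGT, GGC, GGA → 3 synonymous.
Total: 0 + 0 + 3 = 3.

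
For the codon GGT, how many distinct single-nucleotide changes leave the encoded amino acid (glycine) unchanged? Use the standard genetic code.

3

Position 1: none → 0 synonymous.
Position 2: none → 0 synonymous.
Position 3: GGC, GGA, GGG → 3 synonymous.
Total: 0 + 0 + 3 = 3.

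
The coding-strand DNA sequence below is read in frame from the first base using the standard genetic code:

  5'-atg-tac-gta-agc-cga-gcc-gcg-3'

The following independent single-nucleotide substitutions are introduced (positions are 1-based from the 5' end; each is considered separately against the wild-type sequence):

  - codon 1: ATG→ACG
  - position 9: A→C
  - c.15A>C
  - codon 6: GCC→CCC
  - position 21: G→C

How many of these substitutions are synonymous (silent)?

3

Codon 1: ATG (Met) → ACG (Thr) — missense.
Codon 3: GTA (Val) → GTC (Val) — synonymous.
Codon 5: CGA (Arg) → CGC (Arg) — synonymous.
Codon 6: GCC (Ala) → CCC (Pro) — missense.
Codon 7: GCG (Ala) → GCC (Ala) — synonymous.
Synonymous: 3 of 5.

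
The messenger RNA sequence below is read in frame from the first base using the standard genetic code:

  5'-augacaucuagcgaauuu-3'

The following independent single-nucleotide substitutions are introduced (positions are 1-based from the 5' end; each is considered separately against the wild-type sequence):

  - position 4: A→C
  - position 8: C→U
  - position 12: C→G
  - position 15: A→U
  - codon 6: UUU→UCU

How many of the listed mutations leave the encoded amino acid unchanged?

Codon 2: ACA (Thr) → CCA (Pro) — missense.
Codon 3: UCU (Ser) → UUU (Phe) — missense.
Codon 4: AGC (Ser) → AGG (Arg) — missense.
Codon 5: GAA (Glu) → GAU (Asp) — missense.
Codon 6: UUU (Phe) → UCU (Ser) — missense.
Synonymous: 0 of 5.

0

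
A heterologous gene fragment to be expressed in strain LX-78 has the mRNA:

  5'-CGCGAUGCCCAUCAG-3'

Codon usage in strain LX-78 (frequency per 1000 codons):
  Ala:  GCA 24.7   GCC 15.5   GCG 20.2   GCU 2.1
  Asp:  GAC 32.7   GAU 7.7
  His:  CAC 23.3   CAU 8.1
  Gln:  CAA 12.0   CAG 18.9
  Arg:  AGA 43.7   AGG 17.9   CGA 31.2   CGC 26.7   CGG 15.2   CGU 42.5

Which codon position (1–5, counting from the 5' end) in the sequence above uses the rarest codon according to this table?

Codon 1 CGC (Arg): 26.7 per 1000.
Codon 2 GAU (Asp): 7.7 per 1000.
Codon 3 GCC (Ala): 15.5 per 1000.
Codon 4 CAU (His): 8.1 per 1000.
Codon 5 CAG (Gln): 18.9 per 1000.
Lowest frequency is 7.7 at codon 2.

2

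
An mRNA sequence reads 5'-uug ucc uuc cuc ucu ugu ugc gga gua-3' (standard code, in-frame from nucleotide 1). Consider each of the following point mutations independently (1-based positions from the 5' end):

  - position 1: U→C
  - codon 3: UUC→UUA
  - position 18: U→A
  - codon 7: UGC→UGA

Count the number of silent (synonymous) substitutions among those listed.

1

Codon 1: UUG (Leu) → CUG (Leu) — synonymous.
Codon 3: UUC (Phe) → UUA (Leu) — missense.
Codon 6: UGU (Cys) → UGA (Stop) — nonsense.
Codon 7: UGC (Cys) → UGA (Stop) — nonsense.
Synonymous: 1 of 4.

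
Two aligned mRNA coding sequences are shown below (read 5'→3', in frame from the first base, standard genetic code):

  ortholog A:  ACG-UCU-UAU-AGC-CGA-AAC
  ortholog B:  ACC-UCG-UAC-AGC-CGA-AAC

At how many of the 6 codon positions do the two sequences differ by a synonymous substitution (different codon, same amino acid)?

3

Codon 1: ACG Thr / ACC Thr — synonymous.
Codon 2: UCU Ser / UCG Ser — synonymous.
Codon 3: UAU Tyr / UAC Tyr — synonymous.
Codon 4: AGC Ser / AGC Ser — identical.
Codon 5: CGA Arg / CGA Arg — identical.
Codon 6: AAC Asn / AAC Asn — identical.
Synonymous differences: 3.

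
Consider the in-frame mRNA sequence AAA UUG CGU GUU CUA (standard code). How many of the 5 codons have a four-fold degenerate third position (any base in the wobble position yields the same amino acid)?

Codon 1 AAA (Lys): third position 2-fold.
Codon 2 UUG (Leu): third position 2-fold.
Codon 3 CGU (Arg): third position 4-fold.
Codon 4 GUU (Val): third position 4-fold.
Codon 5 CUA (Leu): third position 4-fold.
Four-fold degenerate third positions: 3.

3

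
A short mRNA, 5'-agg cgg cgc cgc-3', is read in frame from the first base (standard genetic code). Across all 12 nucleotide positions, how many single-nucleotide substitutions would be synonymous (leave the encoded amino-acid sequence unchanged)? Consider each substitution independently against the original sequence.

12

Codon 1 (AGG, Arg): 2 synonymous substitutions.
Codon 2 (CGG, Arg): 4 synonymous substitutions.
Codon 3 (CGC, Arg): 3 synonymous substitutions.
Codon 4 (CGC, Arg): 3 synonymous substitutions.
Total: 2 + 4 + 3 + 3 = 12.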